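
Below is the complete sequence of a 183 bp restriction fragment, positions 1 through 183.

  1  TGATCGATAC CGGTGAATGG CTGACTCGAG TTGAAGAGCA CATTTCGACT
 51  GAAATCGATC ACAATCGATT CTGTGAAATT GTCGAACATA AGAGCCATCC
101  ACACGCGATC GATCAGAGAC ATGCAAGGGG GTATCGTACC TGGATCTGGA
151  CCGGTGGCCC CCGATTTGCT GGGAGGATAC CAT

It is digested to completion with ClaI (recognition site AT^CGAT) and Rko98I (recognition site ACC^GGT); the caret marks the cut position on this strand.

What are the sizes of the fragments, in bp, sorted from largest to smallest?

44, 44, 43, 31, 10, 7, 4 bp

ClaI sites (ATCGAT) start at positions 3, 54, 64, 108.
ClaI cuts after base 2 of each site, so after positions 4, 55, 65, 109.
Rko98I sites (ACCGGT) start at positions 9, 150.
Rko98I cuts after base 3 of each site, so after positions 11, 152.
Combined cut positions: 4, 11, 55, 65, 109, 152.
Linear molecule, 6 cuts → 7 fragments:
  1–4 → 4 bp
  5–11 → 7 bp
  12–55 → 44 bp
  56–65 → 10 bp
  66–109 → 44 bp
  110–152 → 43 bp
  153–183 → 31 bp
Sorted largest to smallest: 44, 44, 43, 31, 10, 7, 4 bp.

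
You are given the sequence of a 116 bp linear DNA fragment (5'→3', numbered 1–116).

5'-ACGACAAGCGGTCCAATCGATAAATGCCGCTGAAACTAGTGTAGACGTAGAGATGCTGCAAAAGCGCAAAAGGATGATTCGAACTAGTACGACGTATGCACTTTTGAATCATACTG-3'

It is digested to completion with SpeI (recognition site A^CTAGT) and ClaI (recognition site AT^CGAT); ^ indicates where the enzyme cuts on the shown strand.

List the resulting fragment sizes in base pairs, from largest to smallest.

SpeI sites (ACTAGT) start at positions 35, 83.
SpeI cuts after the first base of each site, so after positions 35, 83.
The ClaI site (ATCGAT) starts at position 16.
ClaI cuts after base 2 of each site, so after position 17.
Combined cut positions: 17, 35, 83.
Linear molecule, 3 cuts → 4 fragments:
  1–17 → 17 bp
  18–35 → 18 bp
  36–83 → 48 bp
  84–116 → 33 bp
Sorted largest to smallest: 48, 33, 18, 17 bp.

48, 33, 18, 17 bp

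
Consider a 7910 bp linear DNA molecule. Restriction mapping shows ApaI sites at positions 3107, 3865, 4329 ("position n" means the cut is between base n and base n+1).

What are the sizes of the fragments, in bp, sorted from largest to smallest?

3581, 3107, 758, 464 bp

Linear molecule, 3 cuts → 4 fragments:
  3107 − 0 = 3107 bp
  3865 − 3107 = 758 bp
  4329 − 3865 = 464 bp
  7910 − 4329 = 3581 bp
Sorted largest to smallest: 3581, 3107, 758, 464 bp.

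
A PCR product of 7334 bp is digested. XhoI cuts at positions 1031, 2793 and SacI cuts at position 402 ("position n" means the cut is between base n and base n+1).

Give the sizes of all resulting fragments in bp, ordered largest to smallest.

4541, 1762, 629, 402 bp

Combined cut positions (sorted): 402, 1031, 2793.
Linear molecule, 3 cuts → 4 fragments:
  402 − 0 = 402 bp
  1031 − 402 = 629 bp
  2793 − 1031 = 1762 bp
  7334 − 2793 = 4541 bp
Sorted largest to smallest: 4541, 1762, 629, 402 bp.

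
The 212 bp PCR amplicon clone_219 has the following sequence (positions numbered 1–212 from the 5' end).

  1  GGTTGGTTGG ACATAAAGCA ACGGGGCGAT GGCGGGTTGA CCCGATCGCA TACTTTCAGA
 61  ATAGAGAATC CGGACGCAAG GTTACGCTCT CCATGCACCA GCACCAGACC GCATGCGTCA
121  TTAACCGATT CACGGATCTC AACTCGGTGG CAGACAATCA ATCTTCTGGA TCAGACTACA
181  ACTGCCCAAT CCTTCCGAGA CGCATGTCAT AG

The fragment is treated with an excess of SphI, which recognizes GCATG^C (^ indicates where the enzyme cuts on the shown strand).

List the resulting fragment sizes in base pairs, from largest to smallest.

The SphI site (GCATGC) starts at position 111.
SphI cuts after base 5 of each site (before the last base), so after position 115.
Linear molecule, 1 cut → 2 fragments:
  1–115 → 115 bp
  116–212 → 97 bp
Sorted largest to smallest: 115, 97 bp.

115, 97 bp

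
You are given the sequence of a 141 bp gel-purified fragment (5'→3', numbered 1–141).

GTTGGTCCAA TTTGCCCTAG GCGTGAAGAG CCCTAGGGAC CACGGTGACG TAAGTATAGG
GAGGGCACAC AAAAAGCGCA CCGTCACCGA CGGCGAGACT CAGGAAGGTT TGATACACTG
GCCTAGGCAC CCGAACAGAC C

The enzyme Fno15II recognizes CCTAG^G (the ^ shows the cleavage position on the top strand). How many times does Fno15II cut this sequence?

CCTAGG occurs starting at positions 16, 32, 122.
Fno15II cuts at 3 sites.

3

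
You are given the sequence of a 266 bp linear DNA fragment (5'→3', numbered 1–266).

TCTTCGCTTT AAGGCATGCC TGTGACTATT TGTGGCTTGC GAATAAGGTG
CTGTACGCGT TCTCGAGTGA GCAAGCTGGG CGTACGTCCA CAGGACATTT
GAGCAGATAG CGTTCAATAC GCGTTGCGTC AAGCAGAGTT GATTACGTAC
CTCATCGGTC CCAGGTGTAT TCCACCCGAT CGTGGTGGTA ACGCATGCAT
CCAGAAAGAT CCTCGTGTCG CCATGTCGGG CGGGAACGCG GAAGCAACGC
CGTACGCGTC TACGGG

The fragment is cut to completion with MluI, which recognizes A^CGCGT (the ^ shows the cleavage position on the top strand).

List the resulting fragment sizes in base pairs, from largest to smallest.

135, 64, 55, 12 bp

MluI sites (ACGCGT) start at positions 55, 119, 254.
MluI cuts after the first base of each site, so after positions 55, 119, 254.
Linear molecule, 3 cuts → 4 fragments:
  1–55 → 55 bp
  56–119 → 64 bp
  120–254 → 135 bp
  255–266 → 12 bp
Sorted largest to smallest: 135, 64, 55, 12 bp.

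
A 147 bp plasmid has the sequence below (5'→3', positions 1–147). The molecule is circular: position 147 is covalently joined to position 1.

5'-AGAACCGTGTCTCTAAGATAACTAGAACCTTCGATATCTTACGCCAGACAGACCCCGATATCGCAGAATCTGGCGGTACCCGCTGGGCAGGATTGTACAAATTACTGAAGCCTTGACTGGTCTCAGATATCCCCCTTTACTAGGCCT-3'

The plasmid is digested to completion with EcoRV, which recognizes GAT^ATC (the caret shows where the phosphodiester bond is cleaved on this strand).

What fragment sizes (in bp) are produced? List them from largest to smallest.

69, 54, 24 bp

EcoRV sites (GATATC) start at positions 33, 57, 126.
EcoRV cuts after base 3 of each site, so after positions 35, 59, 128.
Circular molecule, 3 cuts → 3 fragments:
  36–59 → 24 bp
  60–128 → 69 bp
  129–147 then 1–35 → 19 + 35 = 54 bp
Sorted largest to smallest: 69, 54, 24 bp.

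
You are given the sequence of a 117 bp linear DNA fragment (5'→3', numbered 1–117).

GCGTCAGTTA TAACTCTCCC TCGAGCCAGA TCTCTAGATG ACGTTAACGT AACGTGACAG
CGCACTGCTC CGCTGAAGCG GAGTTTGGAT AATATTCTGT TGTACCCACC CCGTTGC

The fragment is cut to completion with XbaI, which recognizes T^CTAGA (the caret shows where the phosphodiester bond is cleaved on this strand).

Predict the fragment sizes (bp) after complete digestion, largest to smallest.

The XbaI site (TCTAGA) starts at position 33.
XbaI cuts after the first base of each site, so after position 33.
Linear molecule, 1 cut → 2 fragments:
  1–33 → 33 bp
  34–117 → 84 bp
Sorted largest to smallest: 84, 33 bp.

84, 33 bp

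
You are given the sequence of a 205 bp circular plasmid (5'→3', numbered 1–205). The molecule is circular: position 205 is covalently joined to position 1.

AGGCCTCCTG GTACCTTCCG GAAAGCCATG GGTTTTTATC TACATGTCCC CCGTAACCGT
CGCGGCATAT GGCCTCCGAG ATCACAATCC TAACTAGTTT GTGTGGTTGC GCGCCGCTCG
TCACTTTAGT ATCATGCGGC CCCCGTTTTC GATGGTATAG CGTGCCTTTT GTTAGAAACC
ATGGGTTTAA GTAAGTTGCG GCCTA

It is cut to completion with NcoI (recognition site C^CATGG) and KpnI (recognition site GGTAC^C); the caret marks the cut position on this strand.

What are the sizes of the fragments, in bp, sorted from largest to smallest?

153, 40, 12 bp

NcoI sites (CCATGG) start at positions 26, 179.
NcoI cuts after the first base of each site, so after positions 26, 179.
The KpnI site (GGTACC) starts at position 10.
KpnI cuts after base 5 of each site (before the last base), so after position 14.
Combined cut positions: 14, 26, 179.
Circular molecule, 3 cuts → 3 fragments:
  15–26 → 12 bp
  27–179 → 153 bp
  180–205 then 1–14 → 26 + 14 = 40 bp
Sorted largest to smallest: 153, 40, 12 bp.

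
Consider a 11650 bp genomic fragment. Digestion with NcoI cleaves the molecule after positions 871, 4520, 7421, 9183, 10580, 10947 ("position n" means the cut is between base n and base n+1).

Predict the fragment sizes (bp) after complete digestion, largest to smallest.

3649, 2901, 1762, 1397, 871, 703, 367 bp

Linear molecule, 6 cuts → 7 fragments:
  871 − 0 = 871 bp
  4520 − 871 = 3649 bp
  7421 − 4520 = 2901 bp
  9183 − 7421 = 1762 bp
  10580 − 9183 = 1397 bp
  10947 − 10580 = 367 bp
  11650 − 10947 = 703 bp
Sorted largest to smallest: 3649, 2901, 1762, 1397, 871, 703, 367 bp.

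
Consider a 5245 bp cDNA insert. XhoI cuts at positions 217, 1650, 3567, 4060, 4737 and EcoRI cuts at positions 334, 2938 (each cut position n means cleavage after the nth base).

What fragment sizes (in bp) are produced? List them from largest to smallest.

1316, 1288, 677, 629, 508, 493, 217, 117 bp

Combined cut positions (sorted): 217, 334, 1650, 2938, 3567, 4060, 4737.
Linear molecule, 7 cuts → 8 fragments:
  217 − 0 = 217 bp
  334 − 217 = 117 bp
  1650 − 334 = 1316 bp
  2938 − 1650 = 1288 bp
  3567 − 2938 = 629 bp
  4060 − 3567 = 493 bp
  4737 − 4060 = 677 bp
  5245 − 4737 = 508 bp
Sorted largest to smallest: 1316, 1288, 677, 629, 508, 493, 217, 117 bp.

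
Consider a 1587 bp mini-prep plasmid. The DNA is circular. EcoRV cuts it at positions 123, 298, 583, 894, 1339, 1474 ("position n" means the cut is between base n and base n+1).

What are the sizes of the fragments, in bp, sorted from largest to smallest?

445, 311, 285, 236, 175, 135 bp

Circular molecule, 6 cuts → 6 fragments:
  298 − 123 = 175 bp
  583 − 298 = 285 bp
  894 − 583 = 311 bp
  1339 − 894 = 445 bp
  1474 − 1339 = 135 bp
  wrap: 1587 − 1474 + 123 = 236 bp
Sorted largest to smallest: 445, 311, 285, 236, 175, 135 bp.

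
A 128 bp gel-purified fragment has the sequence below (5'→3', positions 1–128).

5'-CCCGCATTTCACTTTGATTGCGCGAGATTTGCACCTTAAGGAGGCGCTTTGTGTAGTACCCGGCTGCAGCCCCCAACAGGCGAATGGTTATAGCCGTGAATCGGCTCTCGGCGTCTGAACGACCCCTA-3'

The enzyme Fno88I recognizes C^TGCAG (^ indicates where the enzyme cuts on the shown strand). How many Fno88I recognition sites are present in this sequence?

1

CTGCAG occurs starting at position 64.
Fno88I cuts at 1 site.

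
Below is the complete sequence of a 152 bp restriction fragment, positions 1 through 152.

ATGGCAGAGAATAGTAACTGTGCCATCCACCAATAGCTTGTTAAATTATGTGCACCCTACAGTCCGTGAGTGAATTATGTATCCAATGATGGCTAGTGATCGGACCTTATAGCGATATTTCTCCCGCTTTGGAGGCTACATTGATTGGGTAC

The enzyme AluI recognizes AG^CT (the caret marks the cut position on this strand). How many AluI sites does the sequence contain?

AGCT occurs starting at position 35.
AluI cuts at 1 site.

1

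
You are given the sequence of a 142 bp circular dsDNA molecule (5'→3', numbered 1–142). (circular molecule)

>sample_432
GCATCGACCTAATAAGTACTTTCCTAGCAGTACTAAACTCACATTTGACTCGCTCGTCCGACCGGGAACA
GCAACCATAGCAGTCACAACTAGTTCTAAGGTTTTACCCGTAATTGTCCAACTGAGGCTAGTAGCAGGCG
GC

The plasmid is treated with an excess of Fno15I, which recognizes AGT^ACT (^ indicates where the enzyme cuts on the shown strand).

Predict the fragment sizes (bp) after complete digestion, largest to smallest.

Fno15I sites (AGTACT) start at positions 15, 29.
Fno15I cuts after base 3 of each site, so after positions 17, 31.
Circular molecule, 2 cuts → 2 fragments:
  18–31 → 14 bp
  32–142 then 1–17 → 111 + 17 = 128 bp
Sorted largest to smallest: 128, 14 bp.

128, 14 bp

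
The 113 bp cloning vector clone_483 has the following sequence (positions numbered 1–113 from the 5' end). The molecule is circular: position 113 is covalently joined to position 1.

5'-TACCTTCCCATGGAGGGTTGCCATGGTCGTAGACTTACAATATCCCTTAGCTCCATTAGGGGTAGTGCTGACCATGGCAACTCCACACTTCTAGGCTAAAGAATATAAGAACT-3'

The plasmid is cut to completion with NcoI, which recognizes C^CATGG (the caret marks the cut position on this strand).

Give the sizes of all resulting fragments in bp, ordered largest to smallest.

NcoI sites (CCATGG) start at positions 8, 21, 72.
NcoI cuts after the first base of each site, so after positions 8, 21, 72.
Circular molecule, 3 cuts → 3 fragments:
  9–21 → 13 bp
  22–72 → 51 bp
  73–113 then 1–8 → 41 + 8 = 49 bp
Sorted largest to smallest: 51, 49, 13 bp.

51, 49, 13 bp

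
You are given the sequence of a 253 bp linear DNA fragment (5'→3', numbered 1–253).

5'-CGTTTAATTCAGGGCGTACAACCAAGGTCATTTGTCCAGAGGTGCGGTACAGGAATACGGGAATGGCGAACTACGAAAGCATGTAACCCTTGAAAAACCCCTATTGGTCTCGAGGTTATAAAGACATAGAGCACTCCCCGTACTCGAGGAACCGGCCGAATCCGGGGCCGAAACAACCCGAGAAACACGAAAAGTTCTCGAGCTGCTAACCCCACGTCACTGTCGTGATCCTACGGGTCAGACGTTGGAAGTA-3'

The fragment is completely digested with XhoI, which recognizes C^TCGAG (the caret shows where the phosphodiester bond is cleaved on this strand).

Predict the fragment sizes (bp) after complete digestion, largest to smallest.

109, 56, 54, 34 bp

XhoI sites (CTCGAG) start at positions 109, 143, 197.
XhoI cuts after the first base of each site, so after positions 109, 143, 197.
Linear molecule, 3 cuts → 4 fragments:
  1–109 → 109 bp
  110–143 → 34 bp
  144–197 → 54 bp
  198–253 → 56 bp
Sorted largest to smallest: 109, 56, 54, 34 bp.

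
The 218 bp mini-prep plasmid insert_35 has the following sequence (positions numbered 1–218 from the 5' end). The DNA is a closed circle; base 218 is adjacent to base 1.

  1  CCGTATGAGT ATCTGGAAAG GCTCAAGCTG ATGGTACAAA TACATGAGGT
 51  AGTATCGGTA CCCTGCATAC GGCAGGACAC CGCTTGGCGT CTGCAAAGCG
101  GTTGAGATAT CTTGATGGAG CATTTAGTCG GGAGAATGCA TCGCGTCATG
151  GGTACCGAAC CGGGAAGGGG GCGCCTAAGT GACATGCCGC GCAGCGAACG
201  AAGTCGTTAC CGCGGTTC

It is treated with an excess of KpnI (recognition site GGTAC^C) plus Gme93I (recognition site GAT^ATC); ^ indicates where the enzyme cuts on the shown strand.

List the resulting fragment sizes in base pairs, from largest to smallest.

KpnI sites (GGTACC) start at positions 57, 151.
KpnI cuts after base 5 of each site (before the last base), so after positions 61, 155.
The Gme93I site (GATATC) starts at position 106.
Gme93I cuts after base 3 of each site, so after position 108.
Combined cut positions: 61, 108, 155.
Circular molecule, 3 cuts → 3 fragments:
  62–108 → 47 bp
  109–155 → 47 bp
  156–218 then 1–61 → 63 + 61 = 124 bp
Sorted largest to smallest: 124, 47, 47 bp.

124, 47, 47 bp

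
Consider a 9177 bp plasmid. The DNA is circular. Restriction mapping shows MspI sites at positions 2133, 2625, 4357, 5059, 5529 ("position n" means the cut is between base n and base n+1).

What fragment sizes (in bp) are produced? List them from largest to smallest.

Circular molecule, 5 cuts → 5 fragments:
  2625 − 2133 = 492 bp
  4357 − 2625 = 1732 bp
  5059 − 4357 = 702 bp
  5529 − 5059 = 470 bp
  wrap: 9177 − 5529 + 2133 = 5781 bp
Sorted largest to smallest: 5781, 1732, 702, 492, 470 bp.

5781, 1732, 702, 492, 470 bp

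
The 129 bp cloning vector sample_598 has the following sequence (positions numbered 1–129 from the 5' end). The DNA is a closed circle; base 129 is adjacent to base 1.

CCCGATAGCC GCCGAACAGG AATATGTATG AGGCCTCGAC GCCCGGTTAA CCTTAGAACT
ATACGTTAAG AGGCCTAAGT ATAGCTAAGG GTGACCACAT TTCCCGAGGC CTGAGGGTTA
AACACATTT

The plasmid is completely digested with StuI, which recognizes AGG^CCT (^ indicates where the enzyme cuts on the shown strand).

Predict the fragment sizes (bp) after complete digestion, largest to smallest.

53, 40, 36 bp

StuI sites (AGGCCT) start at positions 31, 71, 107.
StuI cuts after base 3 of each site, so after positions 33, 73, 109.
Circular molecule, 3 cuts → 3 fragments:
  34–73 → 40 bp
  74–109 → 36 bp
  110–129 then 1–33 → 20 + 33 = 53 bp
Sorted largest to smallest: 53, 40, 36 bp.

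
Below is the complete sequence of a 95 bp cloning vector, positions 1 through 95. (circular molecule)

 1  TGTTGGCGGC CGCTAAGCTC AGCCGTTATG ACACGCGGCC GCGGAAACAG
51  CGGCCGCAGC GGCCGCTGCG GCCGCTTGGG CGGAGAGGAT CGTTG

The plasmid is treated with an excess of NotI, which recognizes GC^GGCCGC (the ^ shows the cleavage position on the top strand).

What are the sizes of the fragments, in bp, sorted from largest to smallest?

NotI sites (GCGGCCGC) start at positions 6, 35, 50, 59, 68.
NotI cuts after base 2 of each site, so after positions 7, 36, 51, 60, 69.
Circular molecule, 5 cuts → 5 fragments:
  8–36 → 29 bp
  37–51 → 15 bp
  52–60 → 9 bp
  61–69 → 9 bp
  70–95 then 1–7 → 26 + 7 = 33 bp
Sorted largest to smallest: 33, 29, 15, 9, 9 bp.

33, 29, 15, 9, 9 bp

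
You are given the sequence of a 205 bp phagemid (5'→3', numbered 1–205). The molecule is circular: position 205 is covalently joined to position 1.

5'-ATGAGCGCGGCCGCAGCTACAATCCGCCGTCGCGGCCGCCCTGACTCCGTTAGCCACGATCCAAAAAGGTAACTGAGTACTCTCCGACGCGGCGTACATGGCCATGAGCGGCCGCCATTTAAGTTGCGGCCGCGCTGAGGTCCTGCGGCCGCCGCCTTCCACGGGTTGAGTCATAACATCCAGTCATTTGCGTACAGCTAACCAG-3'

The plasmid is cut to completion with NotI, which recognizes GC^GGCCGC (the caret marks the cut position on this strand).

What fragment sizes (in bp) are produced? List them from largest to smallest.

76, 67, 25, 19, 18 bp

NotI sites (GCGGCCGC) start at positions 7, 32, 108, 126, 145.
NotI cuts after base 2 of each site, so after positions 8, 33, 109, 127, 146.
Circular molecule, 5 cuts → 5 fragments:
  9–33 → 25 bp
  34–109 → 76 bp
  110–127 → 18 bp
  128–146 → 19 bp
  147–205 then 1–8 → 59 + 8 = 67 bp
Sorted largest to smallest: 76, 67, 25, 19, 18 bp.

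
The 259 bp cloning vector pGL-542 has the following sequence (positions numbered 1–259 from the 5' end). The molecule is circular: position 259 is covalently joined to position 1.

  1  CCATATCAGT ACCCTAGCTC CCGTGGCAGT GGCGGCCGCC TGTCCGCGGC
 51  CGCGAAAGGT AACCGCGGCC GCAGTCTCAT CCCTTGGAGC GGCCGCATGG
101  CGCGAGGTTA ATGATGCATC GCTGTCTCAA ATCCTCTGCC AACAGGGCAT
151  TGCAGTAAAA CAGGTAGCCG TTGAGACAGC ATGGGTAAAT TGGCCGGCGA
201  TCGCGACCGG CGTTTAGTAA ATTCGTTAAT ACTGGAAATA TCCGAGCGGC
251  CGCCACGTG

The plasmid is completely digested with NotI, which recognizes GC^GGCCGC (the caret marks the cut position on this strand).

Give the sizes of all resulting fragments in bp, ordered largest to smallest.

NotI sites (GCGGCCGC) start at positions 32, 46, 65, 89, 246.
NotI cuts after base 2 of each site, so after positions 33, 47, 66, 90, 247.
Circular molecule, 5 cuts → 5 fragments:
  34–47 → 14 bp
  48–66 → 19 bp
  67–90 → 24 bp
  91–247 → 157 bp
  248–259 then 1–33 → 12 + 33 = 45 bp
Sorted largest to smallest: 157, 45, 24, 19, 14 bp.

157, 45, 24, 19, 14 bp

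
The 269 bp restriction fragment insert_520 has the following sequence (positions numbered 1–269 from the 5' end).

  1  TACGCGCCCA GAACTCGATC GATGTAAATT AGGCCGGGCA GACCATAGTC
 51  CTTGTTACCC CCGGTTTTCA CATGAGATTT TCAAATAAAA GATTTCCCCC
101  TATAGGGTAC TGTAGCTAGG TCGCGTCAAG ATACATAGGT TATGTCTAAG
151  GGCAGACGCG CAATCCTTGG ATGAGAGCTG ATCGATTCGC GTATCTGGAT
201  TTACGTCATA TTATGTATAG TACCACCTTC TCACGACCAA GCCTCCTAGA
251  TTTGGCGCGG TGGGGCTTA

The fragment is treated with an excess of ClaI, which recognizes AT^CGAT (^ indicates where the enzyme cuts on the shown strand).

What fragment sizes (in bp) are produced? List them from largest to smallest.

ClaI sites (ATCGAT) start at positions 18, 181.
ClaI cuts after base 2 of each site, so after positions 19, 182.
Linear molecule, 2 cuts → 3 fragments:
  1–19 → 19 bp
  20–182 → 163 bp
  183–269 → 87 bp
Sorted largest to smallest: 163, 87, 19 bp.

163, 87, 19 bp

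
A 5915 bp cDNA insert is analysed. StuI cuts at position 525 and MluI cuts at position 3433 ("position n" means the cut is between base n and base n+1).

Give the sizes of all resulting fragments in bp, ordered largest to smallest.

Combined cut positions (sorted): 525, 3433.
Linear molecule, 2 cuts → 3 fragments:
  525 − 0 = 525 bp
  3433 − 525 = 2908 bp
  5915 − 3433 = 2482 bp
Sorted largest to smallest: 2908, 2482, 525 bp.

2908, 2482, 525 bp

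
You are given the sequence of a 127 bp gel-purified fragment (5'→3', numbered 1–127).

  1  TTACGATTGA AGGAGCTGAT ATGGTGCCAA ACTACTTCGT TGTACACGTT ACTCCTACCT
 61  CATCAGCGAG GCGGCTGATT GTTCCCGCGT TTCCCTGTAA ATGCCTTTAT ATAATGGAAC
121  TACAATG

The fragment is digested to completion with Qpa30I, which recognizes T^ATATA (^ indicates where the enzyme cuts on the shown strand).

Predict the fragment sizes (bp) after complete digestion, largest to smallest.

108, 19 bp

The Qpa30I site (TATATA) starts at position 108.
Qpa30I cuts after the first base of each site, so after position 108.
Linear molecule, 1 cut → 2 fragments:
  1–108 → 108 bp
  109–127 → 19 bp
Sorted largest to smallest: 108, 19 bp.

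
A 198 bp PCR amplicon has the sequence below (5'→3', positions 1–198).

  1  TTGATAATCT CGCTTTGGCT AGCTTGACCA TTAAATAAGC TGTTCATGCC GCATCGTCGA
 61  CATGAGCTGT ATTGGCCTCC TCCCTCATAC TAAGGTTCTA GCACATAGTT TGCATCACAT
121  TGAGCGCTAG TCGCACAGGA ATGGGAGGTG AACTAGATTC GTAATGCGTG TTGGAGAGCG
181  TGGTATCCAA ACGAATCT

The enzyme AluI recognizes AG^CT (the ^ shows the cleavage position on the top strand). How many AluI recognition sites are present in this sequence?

AGCT occurs starting at positions 21, 38, 65.
AluI cuts at 3 sites.

3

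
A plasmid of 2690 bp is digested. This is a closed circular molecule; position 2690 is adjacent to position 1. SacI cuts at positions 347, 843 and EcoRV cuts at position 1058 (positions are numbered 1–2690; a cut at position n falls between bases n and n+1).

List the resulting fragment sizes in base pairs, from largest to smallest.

1979, 496, 215 bp

Combined cut positions (sorted): 347, 843, 1058.
Circular molecule, 3 cuts → 3 fragments:
  843 − 347 = 496 bp
  1058 − 843 = 215 bp
  wrap: 2690 − 1058 + 347 = 1979 bp
Sorted largest to smallest: 1979, 496, 215 bp.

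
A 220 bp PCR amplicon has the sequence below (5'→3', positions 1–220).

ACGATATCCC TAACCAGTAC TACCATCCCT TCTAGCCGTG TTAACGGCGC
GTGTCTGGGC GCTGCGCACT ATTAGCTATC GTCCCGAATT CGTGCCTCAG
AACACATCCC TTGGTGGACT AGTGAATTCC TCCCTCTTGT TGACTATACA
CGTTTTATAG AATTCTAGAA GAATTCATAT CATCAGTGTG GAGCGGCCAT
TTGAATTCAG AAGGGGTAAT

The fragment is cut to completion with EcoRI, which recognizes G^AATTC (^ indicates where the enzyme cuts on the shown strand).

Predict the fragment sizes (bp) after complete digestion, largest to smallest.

86, 38, 36, 32, 17, 11 bp

EcoRI sites (GAATTC) start at positions 86, 124, 160, 171, 203.
EcoRI cuts after the first base of each site, so after positions 86, 124, 160, 171, 203.
Linear molecule, 5 cuts → 6 fragments:
  1–86 → 86 bp
  87–124 → 38 bp
  125–160 → 36 bp
  161–171 → 11 bp
  172–203 → 32 bp
  204–220 → 17 bp
Sorted largest to smallest: 86, 38, 36, 32, 17, 11 bp.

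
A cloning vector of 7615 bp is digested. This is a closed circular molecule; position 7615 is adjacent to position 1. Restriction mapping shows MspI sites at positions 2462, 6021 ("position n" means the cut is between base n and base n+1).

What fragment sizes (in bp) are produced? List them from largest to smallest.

Circular molecule, 2 cuts → 2 fragments:
  6021 − 2462 = 3559 bp
  wrap: 7615 − 6021 + 2462 = 4056 bp
Sorted largest to smallest: 4056, 3559 bp.

4056, 3559 bp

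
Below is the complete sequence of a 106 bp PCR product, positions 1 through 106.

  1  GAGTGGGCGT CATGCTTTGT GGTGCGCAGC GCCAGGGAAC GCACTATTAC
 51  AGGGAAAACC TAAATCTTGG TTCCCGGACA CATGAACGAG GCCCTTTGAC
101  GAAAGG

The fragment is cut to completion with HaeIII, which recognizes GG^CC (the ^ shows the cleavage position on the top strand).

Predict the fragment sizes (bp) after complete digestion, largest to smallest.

91, 15 bp

The HaeIII site (GGCC) starts at position 90.
HaeIII cuts after base 2 of each site, so after position 91.
Linear molecule, 1 cut → 2 fragments:
  1–91 → 91 bp
  92–106 → 15 bp
Sorted largest to smallest: 91, 15 bp.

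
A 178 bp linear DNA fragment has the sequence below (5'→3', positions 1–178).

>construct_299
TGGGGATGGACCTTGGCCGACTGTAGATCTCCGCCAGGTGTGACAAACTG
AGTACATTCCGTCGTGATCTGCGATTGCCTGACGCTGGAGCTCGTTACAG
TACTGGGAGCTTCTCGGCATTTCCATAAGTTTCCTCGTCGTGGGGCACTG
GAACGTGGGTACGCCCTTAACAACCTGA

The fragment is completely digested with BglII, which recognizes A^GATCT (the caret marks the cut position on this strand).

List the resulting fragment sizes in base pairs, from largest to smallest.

The BglII site (AGATCT) starts at position 25.
BglII cuts after the first base of each site, so after position 25.
Linear molecule, 1 cut → 2 fragments:
  1–25 → 25 bp
  26–178 → 153 bp
Sorted largest to smallest: 153, 25 bp.

153, 25 bp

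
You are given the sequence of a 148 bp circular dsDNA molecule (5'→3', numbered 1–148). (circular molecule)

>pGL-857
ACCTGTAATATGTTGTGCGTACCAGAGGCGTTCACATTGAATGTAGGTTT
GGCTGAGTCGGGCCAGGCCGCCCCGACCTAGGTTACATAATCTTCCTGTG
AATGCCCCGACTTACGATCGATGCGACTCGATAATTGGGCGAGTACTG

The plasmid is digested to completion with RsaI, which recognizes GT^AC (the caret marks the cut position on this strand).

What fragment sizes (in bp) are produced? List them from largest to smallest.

RsaI sites (GTAC) start at positions 19, 143.
RsaI cuts after base 2 of each site, so after positions 20, 144.
Circular molecule, 2 cuts → 2 fragments:
  21–144 → 124 bp
  145–148 then 1–20 → 4 + 20 = 24 bp
Sorted largest to smallest: 124, 24 bp.

124, 24 bp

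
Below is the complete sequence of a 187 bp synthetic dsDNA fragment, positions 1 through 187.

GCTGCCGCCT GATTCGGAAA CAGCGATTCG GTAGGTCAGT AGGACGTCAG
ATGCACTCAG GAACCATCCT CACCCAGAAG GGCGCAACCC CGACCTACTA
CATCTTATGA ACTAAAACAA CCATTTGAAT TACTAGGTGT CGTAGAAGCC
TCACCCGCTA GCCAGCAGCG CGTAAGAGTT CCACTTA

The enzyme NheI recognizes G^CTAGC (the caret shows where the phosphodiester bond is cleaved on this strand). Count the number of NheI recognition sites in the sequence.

GCTAGC occurs starting at position 157.
NheI cuts at 1 site.

1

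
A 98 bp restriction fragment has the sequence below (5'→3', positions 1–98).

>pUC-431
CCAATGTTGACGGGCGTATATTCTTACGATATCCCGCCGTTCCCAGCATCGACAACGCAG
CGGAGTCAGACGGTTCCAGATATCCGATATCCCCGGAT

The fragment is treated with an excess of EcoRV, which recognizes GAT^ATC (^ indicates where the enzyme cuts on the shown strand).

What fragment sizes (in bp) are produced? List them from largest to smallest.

51, 30, 10, 7 bp

EcoRV sites (GATATC) start at positions 28, 79, 86.
EcoRV cuts after base 3 of each site, so after positions 30, 81, 88.
Linear molecule, 3 cuts → 4 fragments:
  1–30 → 30 bp
  31–81 → 51 bp
  82–88 → 7 bp
  89–98 → 10 bp
Sorted largest to smallest: 51, 30, 10, 7 bp.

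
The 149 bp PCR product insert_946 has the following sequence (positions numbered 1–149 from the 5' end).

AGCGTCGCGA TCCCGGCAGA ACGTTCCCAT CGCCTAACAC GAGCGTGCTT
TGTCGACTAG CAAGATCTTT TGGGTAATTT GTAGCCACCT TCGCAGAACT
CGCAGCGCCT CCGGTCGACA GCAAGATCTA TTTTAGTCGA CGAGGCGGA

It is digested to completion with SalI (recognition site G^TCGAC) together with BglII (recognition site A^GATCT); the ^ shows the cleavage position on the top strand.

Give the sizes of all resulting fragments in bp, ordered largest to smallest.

SalI sites (GTCGAC) start at positions 52, 114, 136.
SalI cuts after the first base of each site, so after positions 52, 114, 136.
BglII sites (AGATCT) start at positions 63, 124.
BglII cuts after the first base of each site, so after positions 63, 124.
Combined cut positions: 52, 63, 114, 124, 136.
Linear molecule, 5 cuts → 6 fragments:
  1–52 → 52 bp
  53–63 → 11 bp
  64–114 → 51 bp
  115–124 → 10 bp
  125–136 → 12 bp
  137–149 → 13 bp
Sorted largest to smallest: 52, 51, 13, 12, 11, 10 bp.

52, 51, 13, 12, 11, 10 bp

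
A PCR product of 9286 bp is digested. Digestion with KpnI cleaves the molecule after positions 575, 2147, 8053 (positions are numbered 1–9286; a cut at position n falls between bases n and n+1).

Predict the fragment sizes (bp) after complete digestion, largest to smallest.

Linear molecule, 3 cuts → 4 fragments:
  575 − 0 = 575 bp
  2147 − 575 = 1572 bp
  8053 − 2147 = 5906 bp
  9286 − 8053 = 1233 bp
Sorted largest to smallest: 5906, 1572, 1233, 575 bp.

5906, 1572, 1233, 575 bp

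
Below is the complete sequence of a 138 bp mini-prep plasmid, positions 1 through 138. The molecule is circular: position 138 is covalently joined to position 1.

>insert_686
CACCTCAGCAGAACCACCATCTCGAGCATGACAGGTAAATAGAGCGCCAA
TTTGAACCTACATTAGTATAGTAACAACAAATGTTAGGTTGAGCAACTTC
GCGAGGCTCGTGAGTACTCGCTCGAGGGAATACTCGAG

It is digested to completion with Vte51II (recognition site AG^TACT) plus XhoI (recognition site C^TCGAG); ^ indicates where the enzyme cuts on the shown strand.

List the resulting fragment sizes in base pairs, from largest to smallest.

The Vte51II site (AGTACT) starts at position 113.
Vte51II cuts after base 2 of each site, so after position 114.
XhoI sites (CTCGAG) start at positions 21, 121, 133.
XhoI cuts after the first base of each site, so after positions 21, 121, 133.
Combined cut positions: 21, 114, 121, 133.
Circular molecule, 4 cuts → 4 fragments:
  22–114 → 93 bp
  115–121 → 7 bp
  122–133 → 12 bp
  134–138 then 1–21 → 5 + 21 = 26 bp
Sorted largest to smallest: 93, 26, 12, 7 bp.

93, 26, 12, 7 bp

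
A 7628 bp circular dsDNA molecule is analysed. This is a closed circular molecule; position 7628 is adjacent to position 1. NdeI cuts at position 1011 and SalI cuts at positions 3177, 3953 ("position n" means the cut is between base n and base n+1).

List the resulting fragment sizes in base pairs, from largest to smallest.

Combined cut positions (sorted): 1011, 3177, 3953.
Circular molecule, 3 cuts → 3 fragments:
  3177 − 1011 = 2166 bp
  3953 − 3177 = 776 bp
  wrap: 7628 − 3953 + 1011 = 4686 bp
Sorted largest to smallest: 4686, 2166, 776 bp.

4686, 2166, 776 bp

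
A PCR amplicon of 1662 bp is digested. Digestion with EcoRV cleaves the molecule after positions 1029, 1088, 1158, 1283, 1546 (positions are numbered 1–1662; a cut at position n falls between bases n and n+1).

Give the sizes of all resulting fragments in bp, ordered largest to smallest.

1029, 263, 125, 116, 70, 59 bp

Linear molecule, 5 cuts → 6 fragments:
  1029 − 0 = 1029 bp
  1088 − 1029 = 59 bp
  1158 − 1088 = 70 bp
  1283 − 1158 = 125 bp
  1546 − 1283 = 263 bp
  1662 − 1546 = 116 bp
Sorted largest to smallest: 1029, 263, 125, 116, 70, 59 bp.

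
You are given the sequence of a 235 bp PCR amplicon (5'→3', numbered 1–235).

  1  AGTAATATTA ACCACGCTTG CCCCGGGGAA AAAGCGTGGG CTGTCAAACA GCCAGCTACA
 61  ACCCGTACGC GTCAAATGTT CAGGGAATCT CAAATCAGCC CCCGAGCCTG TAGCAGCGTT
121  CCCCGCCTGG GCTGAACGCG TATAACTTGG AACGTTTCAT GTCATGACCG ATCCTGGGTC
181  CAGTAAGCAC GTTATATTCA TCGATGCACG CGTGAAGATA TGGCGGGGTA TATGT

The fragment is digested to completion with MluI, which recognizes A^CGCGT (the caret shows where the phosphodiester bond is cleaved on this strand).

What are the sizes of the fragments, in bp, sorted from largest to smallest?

MluI sites (ACGCGT) start at positions 67, 136, 208.
MluI cuts after the first base of each site, so after positions 67, 136, 208.
Linear molecule, 3 cuts → 4 fragments:
  1–67 → 67 bp
  68–136 → 69 bp
  137–208 → 72 bp
  209–235 → 27 bp
Sorted largest to smallest: 72, 69, 67, 27 bp.

72, 69, 67, 27 bp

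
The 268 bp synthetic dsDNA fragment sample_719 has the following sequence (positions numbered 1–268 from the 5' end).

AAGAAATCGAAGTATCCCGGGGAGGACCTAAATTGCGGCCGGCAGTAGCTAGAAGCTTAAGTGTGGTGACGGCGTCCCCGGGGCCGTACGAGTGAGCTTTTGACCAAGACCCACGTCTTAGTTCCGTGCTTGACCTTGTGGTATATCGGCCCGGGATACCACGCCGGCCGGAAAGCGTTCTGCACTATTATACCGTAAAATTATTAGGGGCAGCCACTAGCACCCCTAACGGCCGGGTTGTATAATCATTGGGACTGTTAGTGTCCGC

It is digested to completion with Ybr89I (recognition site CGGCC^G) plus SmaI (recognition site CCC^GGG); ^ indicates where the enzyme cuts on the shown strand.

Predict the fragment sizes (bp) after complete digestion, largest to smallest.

Ybr89I sites (CGGCCG) start at positions 36, 165, 230.
Ybr89I cuts after base 5 of each site (before the last base), so after positions 40, 169, 234.
SmaI sites (CCCGGG) start at positions 16, 77, 150.
SmaI cuts after base 3 of each site, so after positions 18, 79, 152.
Combined cut positions: 18, 40, 79, 152, 169, 234.
Linear molecule, 6 cuts → 7 fragments:
  1–18 → 18 bp
  19–40 → 22 bp
  41–79 → 39 bp
  80–152 → 73 bp
  153–169 → 17 bp
  170–234 → 65 bp
  235–268 → 34 bp
Sorted largest to smallest: 73, 65, 39, 34, 22, 18, 17 bp.

73, 65, 39, 34, 22, 18, 17 bp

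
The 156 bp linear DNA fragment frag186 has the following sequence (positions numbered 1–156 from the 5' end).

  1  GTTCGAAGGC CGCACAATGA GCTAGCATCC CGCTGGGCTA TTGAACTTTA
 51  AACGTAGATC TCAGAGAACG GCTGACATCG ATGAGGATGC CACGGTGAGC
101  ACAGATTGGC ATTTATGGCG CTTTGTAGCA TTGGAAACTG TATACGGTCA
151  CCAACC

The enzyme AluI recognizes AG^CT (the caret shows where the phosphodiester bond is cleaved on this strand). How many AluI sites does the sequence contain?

AGCT occurs starting at position 20.
AluI cuts at 1 site.

1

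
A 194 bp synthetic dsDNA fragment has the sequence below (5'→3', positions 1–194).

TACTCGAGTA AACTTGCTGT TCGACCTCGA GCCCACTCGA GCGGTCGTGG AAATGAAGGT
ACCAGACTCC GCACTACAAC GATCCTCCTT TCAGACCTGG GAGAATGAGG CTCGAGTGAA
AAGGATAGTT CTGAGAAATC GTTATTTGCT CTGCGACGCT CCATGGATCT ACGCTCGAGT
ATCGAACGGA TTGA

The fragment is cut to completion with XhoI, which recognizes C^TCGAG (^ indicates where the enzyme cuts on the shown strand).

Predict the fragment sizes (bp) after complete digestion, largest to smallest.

75, 63, 23, 20, 10, 3 bp

XhoI sites (CTCGAG) start at positions 3, 26, 36, 111, 174.
XhoI cuts after the first base of each site, so after positions 3, 26, 36, 111, 174.
Linear molecule, 5 cuts → 6 fragments:
  1–3 → 3 bp
  4–26 → 23 bp
  27–36 → 10 bp
  37–111 → 75 bp
  112–174 → 63 bp
  175–194 → 20 bp
Sorted largest to smallest: 75, 63, 23, 20, 10, 3 bp.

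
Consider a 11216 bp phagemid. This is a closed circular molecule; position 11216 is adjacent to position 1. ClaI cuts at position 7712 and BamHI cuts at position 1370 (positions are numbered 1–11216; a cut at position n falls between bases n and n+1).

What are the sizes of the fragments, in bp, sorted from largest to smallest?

Combined cut positions (sorted): 1370, 7712.
Circular molecule, 2 cuts → 2 fragments:
  7712 − 1370 = 6342 bp
  wrap: 11216 − 7712 + 1370 = 4874 bp
Sorted largest to smallest: 6342, 4874 bp.

6342, 4874 bp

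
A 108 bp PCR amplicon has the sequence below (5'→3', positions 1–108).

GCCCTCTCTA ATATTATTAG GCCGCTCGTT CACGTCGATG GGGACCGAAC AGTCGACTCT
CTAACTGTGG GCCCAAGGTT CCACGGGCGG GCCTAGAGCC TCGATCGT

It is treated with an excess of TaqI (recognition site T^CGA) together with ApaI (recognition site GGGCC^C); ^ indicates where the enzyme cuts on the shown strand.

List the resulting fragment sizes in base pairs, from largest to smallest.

35, 28, 20, 18, 7 bp

TaqI sites (TCGA) start at positions 35, 53, 101.
TaqI cuts after the first base of each site, so after positions 35, 53, 101.
The ApaI site (GGGCCC) starts at position 69.
ApaI cuts after base 5 of each site (before the last base), so after position 73.
Combined cut positions: 35, 53, 73, 101.
Linear molecule, 4 cuts → 5 fragments:
  1–35 → 35 bp
  36–53 → 18 bp
  54–73 → 20 bp
  74–101 → 28 bp
  102–108 → 7 bp
Sorted largest to smallest: 35, 28, 20, 18, 7 bp.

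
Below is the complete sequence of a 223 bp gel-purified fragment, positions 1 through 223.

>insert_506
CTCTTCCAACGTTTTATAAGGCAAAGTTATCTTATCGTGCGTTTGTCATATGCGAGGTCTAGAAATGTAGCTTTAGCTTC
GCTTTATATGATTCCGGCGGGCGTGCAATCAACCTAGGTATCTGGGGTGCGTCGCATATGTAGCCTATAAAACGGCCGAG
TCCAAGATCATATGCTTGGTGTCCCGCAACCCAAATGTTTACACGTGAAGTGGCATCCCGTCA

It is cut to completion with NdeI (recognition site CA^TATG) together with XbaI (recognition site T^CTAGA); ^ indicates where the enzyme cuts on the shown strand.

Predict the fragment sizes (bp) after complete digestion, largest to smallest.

78, 53, 48, 34, 10 bp

NdeI sites (CATATG) start at positions 47, 135, 169.
NdeI cuts after base 2 of each site, so after positions 48, 136, 170.
The XbaI site (TCTAGA) starts at position 58.
XbaI cuts after the first base of each site, so after position 58.
Combined cut positions: 48, 58, 136, 170.
Linear molecule, 4 cuts → 5 fragments:
  1–48 → 48 bp
  49–58 → 10 bp
  59–136 → 78 bp
  137–170 → 34 bp
  171–223 → 53 bp
Sorted largest to smallest: 78, 53, 48, 34, 10 bp.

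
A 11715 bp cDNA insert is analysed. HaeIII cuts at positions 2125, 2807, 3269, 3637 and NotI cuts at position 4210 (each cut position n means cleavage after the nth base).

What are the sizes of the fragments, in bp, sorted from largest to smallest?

Combined cut positions (sorted): 2125, 2807, 3269, 3637, 4210.
Linear molecule, 5 cuts → 6 fragments:
  2125 − 0 = 2125 bp
  2807 − 2125 = 682 bp
  3269 − 2807 = 462 bp
  3637 − 3269 = 368 bp
  4210 − 3637 = 573 bp
  11715 − 4210 = 7505 bp
Sorted largest to smallest: 7505, 2125, 682, 573, 462, 368 bp.

7505, 2125, 682, 573, 462, 368 bp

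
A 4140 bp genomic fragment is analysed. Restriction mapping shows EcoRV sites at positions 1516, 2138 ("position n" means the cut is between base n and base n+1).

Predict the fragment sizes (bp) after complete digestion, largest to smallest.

Linear molecule, 2 cuts → 3 fragments:
  1516 − 0 = 1516 bp
  2138 − 1516 = 622 bp
  4140 − 2138 = 2002 bp
Sorted largest to smallest: 2002, 1516, 622 bp.

2002, 1516, 622 bp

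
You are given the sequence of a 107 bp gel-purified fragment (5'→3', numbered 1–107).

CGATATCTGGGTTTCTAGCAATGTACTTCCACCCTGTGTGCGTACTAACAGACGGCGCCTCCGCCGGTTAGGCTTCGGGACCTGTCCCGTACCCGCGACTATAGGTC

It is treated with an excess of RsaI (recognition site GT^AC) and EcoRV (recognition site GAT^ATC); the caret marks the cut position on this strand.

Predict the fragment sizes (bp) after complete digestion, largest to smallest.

47, 20, 19, 17, 4 bp

RsaI sites (GTAC) start at positions 23, 42, 89.
RsaI cuts after base 2 of each site, so after positions 24, 43, 90.
The EcoRV site (GATATC) starts at position 2.
EcoRV cuts after base 3 of each site, so after position 4.
Combined cut positions: 4, 24, 43, 90.
Linear molecule, 4 cuts → 5 fragments:
  1–4 → 4 bp
  5–24 → 20 bp
  25–43 → 19 bp
  44–90 → 47 bp
  91–107 → 17 bp
Sorted largest to smallest: 47, 20, 19, 17, 4 bp.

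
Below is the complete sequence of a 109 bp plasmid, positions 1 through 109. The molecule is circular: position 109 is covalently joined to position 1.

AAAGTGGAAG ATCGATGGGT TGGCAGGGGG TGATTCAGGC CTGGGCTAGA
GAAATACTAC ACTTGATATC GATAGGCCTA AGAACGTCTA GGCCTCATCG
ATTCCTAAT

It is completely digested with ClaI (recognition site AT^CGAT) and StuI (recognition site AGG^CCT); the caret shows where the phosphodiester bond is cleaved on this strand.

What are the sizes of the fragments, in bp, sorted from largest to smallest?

ClaI sites (ATCGAT) start at positions 11, 68, 97.
ClaI cuts after base 2 of each site, so after positions 12, 69, 98.
StuI sites (AGGCCT) start at positions 37, 74, 90.
StuI cuts after base 3 of each site, so after positions 39, 76, 92.
Combined cut positions: 12, 39, 69, 76, 92, 98.
Circular molecule, 6 cuts → 6 fragments:
  13–39 → 27 bp
  40–69 → 30 bp
  70–76 → 7 bp
  77–92 → 16 bp
  93–98 → 6 bp
  99–109 then 1–12 → 11 + 12 = 23 bp
Sorted largest to smallest: 30, 27, 23, 16, 7, 6 bp.

30, 27, 23, 16, 7, 6 bp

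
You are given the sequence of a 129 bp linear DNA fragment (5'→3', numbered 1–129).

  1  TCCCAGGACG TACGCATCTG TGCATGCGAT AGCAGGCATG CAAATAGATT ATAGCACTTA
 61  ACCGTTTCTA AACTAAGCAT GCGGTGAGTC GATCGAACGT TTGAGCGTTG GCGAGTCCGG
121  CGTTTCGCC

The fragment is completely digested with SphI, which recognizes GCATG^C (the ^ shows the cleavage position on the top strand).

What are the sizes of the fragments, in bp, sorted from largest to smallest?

SphI sites (GCATGC) start at positions 22, 36, 77.
SphI cuts after base 5 of each site (before the last base), so after positions 26, 40, 81.
Linear molecule, 3 cuts → 4 fragments:
  1–26 → 26 bp
  27–40 → 14 bp
  41–81 → 41 bp
  82–129 → 48 bp
Sorted largest to smallest: 48, 41, 26, 14 bp.

48, 41, 26, 14 bp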